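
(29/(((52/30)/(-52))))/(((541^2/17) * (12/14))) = -17255/292681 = -0.06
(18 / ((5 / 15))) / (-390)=-9 / 65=-0.14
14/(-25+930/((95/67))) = 266/11987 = 0.02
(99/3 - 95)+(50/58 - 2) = -1831/29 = -63.14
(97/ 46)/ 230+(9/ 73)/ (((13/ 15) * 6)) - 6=-59912417/ 10040420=-5.97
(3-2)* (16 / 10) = 8 / 5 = 1.60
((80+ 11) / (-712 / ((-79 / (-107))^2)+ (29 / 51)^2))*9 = -13294696779 / 21197291807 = -0.63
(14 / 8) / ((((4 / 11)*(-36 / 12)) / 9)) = -231 / 16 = -14.44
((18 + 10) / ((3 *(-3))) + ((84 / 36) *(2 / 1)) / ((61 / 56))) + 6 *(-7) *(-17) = 392630 / 549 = 715.17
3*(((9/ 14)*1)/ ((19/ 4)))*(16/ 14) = 432/ 931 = 0.46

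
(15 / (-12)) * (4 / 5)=-1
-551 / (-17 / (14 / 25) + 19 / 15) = 115710 / 6109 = 18.94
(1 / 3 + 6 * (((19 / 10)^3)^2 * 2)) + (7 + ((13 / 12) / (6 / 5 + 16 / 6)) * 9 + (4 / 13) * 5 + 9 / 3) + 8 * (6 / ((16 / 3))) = 166241142983 / 282750000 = 587.94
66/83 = 0.80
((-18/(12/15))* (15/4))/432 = -25/128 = -0.20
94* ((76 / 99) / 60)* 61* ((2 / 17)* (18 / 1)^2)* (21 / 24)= 2287866 / 935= 2446.92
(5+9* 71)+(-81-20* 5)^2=33405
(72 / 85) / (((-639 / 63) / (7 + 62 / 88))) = -42714 / 66385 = -0.64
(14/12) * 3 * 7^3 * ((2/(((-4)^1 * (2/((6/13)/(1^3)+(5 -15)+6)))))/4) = 55223/208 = 265.50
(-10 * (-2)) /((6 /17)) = 170 /3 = 56.67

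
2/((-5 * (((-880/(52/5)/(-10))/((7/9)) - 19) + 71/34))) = 6188/93325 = 0.07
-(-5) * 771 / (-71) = -3855 / 71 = -54.30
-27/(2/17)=-459/2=-229.50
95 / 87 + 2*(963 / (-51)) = -54239 / 1479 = -36.67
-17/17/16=-0.06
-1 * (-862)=862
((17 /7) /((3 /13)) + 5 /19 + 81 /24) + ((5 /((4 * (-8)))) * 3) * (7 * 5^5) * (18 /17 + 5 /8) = -29956517855 /1736448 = -17251.61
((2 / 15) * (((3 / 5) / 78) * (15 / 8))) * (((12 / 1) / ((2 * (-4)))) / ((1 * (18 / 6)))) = -1 / 1040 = -0.00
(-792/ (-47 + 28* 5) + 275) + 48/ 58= 267.31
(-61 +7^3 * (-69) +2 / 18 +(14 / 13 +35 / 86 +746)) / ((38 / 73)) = -16879704955 / 382356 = -44146.57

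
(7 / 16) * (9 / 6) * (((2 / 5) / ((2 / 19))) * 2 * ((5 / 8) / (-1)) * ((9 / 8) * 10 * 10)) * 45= -4039875 / 256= -15780.76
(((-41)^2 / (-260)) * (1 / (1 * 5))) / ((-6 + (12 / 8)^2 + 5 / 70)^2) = -329476 / 3447925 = -0.10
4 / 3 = 1.33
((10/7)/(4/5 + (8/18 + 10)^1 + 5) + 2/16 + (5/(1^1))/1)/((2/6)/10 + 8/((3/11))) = 3200955/18032308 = 0.18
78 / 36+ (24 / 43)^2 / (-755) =18144479 / 8375970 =2.17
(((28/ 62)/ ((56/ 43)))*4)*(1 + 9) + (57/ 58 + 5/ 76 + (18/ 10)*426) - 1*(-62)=288231461/ 341620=843.72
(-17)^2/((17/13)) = 221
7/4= 1.75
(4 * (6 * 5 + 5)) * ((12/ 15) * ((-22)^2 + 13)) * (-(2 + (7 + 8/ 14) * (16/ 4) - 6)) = -1463168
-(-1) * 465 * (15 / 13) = 6975 / 13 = 536.54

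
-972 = -972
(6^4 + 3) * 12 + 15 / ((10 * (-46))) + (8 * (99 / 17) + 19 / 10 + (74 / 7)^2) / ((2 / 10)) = 1256001511 / 76636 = 16389.18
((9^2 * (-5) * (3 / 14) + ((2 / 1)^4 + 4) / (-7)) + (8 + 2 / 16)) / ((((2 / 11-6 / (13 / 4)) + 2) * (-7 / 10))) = 346.94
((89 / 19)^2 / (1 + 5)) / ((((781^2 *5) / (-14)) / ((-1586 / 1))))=87938942 / 3302938815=0.03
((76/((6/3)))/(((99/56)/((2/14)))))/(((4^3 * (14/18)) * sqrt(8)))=19 * sqrt(2)/1232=0.02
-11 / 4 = -2.75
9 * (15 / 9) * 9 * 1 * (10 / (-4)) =-675 / 2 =-337.50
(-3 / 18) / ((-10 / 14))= 7 / 30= 0.23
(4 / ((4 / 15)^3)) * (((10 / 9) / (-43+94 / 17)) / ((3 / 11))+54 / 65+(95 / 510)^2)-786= -7379921597 / 11781952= -626.38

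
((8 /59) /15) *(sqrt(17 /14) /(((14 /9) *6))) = 0.00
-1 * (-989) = 989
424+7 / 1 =431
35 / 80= 7 / 16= 0.44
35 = 35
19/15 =1.27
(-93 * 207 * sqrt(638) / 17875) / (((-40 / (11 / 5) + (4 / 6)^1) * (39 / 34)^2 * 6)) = 2139 * sqrt(638) / 274625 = 0.20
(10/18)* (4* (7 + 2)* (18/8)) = 45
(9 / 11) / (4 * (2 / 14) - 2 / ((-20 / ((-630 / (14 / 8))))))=-63 / 2728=-0.02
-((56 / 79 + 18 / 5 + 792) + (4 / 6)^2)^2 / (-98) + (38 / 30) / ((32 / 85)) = 128431767155449 / 19816423200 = 6481.08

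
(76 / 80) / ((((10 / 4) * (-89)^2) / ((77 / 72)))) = 1463 / 28515600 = 0.00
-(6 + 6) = -12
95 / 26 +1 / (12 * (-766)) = 436607 / 119496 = 3.65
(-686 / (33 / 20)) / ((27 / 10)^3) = -13720000 / 649539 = -21.12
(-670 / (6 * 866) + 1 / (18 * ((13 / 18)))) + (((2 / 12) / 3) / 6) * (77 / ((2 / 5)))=2103913 / 1215864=1.73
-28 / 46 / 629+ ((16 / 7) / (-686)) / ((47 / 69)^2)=-625272422 / 76730204803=-0.01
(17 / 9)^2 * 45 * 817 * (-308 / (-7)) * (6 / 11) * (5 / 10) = 4722260 / 3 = 1574086.67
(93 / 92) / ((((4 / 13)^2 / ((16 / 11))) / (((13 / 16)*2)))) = 204321 / 8096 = 25.24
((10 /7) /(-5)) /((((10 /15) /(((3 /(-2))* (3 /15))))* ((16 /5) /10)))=45 /112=0.40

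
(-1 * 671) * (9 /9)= -671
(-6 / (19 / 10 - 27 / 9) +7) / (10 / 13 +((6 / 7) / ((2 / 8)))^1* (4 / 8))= 12467 / 2486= 5.01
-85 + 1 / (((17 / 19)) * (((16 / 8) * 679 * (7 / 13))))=-13735923 / 161602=-85.00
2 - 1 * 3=-1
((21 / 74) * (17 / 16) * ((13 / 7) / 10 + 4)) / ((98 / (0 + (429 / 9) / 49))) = 712283 / 56855680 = 0.01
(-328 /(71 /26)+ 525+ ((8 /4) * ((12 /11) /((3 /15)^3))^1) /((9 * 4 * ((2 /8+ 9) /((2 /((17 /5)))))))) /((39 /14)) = 8363760706 /57476133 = 145.52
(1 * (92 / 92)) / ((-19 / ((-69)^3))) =328509 / 19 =17289.95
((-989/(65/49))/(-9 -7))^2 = 2348468521/1081600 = 2171.29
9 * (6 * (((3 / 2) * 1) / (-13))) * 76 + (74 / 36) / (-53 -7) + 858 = 5397359 / 14040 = 384.43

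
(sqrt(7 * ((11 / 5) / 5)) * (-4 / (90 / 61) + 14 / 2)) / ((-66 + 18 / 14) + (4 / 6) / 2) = -1351 * sqrt(77) / 101400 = -0.12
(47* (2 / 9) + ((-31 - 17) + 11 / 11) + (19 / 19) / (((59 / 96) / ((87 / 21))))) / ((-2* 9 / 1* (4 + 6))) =0.17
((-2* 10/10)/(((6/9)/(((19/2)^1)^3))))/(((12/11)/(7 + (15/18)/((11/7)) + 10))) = -41332.62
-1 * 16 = -16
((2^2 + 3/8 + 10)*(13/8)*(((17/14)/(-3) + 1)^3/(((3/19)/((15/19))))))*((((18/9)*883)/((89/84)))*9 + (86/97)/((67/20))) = 31669990883984375/85706628336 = 369516.24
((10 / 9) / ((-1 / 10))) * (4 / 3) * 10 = -148.15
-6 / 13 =-0.46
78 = 78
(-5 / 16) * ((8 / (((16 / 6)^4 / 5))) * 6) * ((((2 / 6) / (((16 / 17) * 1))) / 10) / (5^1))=-0.01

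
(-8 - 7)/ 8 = -15/ 8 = -1.88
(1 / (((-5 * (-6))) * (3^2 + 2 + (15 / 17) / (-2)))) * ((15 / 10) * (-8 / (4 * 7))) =-17 / 12565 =-0.00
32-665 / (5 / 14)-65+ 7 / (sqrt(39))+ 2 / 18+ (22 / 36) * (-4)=-1896.21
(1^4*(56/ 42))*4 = 16/ 3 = 5.33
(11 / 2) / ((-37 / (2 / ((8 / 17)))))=-187 / 296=-0.63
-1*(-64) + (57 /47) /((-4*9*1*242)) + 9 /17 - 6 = 135805237 /2320296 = 58.53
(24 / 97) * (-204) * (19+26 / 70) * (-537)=1782565056 / 3395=525055.98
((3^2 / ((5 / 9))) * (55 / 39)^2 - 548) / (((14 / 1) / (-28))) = 1031.56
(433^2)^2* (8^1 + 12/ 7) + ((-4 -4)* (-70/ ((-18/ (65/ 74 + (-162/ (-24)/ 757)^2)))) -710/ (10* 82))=341477786861.52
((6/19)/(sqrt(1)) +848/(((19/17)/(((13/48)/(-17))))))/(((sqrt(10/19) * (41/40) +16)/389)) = -668208640/2329677 +42807116 * sqrt(190)/44263863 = -273.49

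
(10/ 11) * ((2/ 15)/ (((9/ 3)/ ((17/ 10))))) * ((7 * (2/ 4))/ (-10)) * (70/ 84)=-0.02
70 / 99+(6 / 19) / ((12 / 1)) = 2759 / 3762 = 0.73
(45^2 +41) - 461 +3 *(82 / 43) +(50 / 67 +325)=5578962 / 2881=1936.47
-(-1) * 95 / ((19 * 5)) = 1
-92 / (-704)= 23 / 176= 0.13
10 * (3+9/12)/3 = 25/2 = 12.50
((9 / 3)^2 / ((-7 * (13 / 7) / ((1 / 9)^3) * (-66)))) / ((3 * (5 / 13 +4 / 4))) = 1 / 288684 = 0.00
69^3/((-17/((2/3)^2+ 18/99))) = -2263062/187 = -12101.94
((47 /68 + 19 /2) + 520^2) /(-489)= -18387893 /33252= -552.99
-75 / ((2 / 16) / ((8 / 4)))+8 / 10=-5996 / 5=-1199.20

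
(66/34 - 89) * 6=-8880/17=-522.35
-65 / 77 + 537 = 41284 / 77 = 536.16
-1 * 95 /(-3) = 95 /3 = 31.67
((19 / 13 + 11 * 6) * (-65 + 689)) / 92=10524 / 23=457.57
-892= -892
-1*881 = -881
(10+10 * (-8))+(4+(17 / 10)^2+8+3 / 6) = -5461 / 100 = -54.61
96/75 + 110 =2782/25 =111.28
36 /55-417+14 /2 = -22514 /55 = -409.35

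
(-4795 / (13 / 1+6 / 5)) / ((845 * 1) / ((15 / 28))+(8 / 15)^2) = -5394375 / 25202444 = -0.21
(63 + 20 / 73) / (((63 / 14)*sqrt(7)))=9238*sqrt(7) / 4599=5.31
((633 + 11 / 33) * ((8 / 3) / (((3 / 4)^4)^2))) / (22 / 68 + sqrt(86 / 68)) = -372559052800 / 79184709 + 33869004800 * sqrt(1462) / 79184709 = 11649.47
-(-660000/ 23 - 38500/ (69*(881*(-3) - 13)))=1314710375/ 45816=28695.44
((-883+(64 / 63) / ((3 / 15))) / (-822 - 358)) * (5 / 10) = 55309 / 148680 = 0.37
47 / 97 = 0.48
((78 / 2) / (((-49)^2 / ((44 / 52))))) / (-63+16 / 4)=-33 / 141659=-0.00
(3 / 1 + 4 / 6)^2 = 121 / 9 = 13.44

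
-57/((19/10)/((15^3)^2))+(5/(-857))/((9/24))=-878558906290/2571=-341718750.02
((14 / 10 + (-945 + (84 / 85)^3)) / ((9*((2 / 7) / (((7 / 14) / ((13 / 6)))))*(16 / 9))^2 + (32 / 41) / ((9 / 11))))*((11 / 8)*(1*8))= -26.36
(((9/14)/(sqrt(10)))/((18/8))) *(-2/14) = -sqrt(10)/245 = -0.01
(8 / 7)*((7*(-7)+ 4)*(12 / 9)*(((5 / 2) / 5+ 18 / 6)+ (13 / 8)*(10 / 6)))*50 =-149000 / 7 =-21285.71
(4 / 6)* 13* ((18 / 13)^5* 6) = 7558272 / 28561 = 264.64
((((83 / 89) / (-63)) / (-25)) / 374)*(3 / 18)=83 / 314552700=0.00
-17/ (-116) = 17/ 116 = 0.15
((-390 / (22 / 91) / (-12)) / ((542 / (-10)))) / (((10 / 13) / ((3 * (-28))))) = 1614795 / 5962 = 270.85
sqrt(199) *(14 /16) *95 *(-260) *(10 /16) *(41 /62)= -8861125 *sqrt(199) /992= -126009.63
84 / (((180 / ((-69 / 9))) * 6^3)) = -161 / 9720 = -0.02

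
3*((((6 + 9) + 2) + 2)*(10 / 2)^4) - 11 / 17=605614 / 17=35624.35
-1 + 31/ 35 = -4/ 35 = -0.11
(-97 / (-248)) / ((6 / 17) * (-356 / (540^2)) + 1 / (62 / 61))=10017675 / 25188064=0.40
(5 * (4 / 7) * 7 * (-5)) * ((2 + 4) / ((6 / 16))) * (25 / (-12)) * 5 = 16666.67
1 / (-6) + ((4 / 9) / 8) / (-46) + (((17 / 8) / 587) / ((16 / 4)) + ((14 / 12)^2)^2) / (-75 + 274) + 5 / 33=-0.01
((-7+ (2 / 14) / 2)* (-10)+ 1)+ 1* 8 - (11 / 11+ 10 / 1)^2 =-299 / 7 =-42.71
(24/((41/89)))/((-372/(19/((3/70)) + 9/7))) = -1661986/26691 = -62.27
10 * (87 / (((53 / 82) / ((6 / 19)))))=428040 / 1007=425.06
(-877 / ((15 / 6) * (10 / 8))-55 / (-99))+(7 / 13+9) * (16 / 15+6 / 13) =-10095931 / 38025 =-265.51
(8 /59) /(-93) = -8 /5487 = -0.00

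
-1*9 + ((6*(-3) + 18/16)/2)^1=-279/16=-17.44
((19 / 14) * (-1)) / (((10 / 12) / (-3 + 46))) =-2451 / 35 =-70.03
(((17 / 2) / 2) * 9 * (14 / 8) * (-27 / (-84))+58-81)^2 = 2.20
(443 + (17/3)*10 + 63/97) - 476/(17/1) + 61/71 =473.18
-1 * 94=-94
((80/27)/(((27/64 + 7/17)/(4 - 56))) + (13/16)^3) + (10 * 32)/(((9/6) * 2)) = -7785613987/100306944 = -77.62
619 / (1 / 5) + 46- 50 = 3091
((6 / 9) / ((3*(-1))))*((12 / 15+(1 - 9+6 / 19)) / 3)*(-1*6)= -872 / 285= -3.06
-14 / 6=-7 / 3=-2.33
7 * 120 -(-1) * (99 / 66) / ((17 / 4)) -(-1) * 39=14949 / 17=879.35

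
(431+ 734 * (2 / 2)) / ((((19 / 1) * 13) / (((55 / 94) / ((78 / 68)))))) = 1089275 / 452751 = 2.41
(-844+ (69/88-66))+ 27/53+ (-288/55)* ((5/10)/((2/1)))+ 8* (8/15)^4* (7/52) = -253910979769/279045000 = -909.93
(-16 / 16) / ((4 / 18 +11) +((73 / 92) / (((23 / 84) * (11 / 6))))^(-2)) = -84603204 / 983296717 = -0.09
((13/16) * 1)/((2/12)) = 39/8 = 4.88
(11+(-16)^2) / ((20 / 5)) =267 / 4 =66.75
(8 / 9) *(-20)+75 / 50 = -16.28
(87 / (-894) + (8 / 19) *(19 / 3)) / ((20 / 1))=2297 / 17880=0.13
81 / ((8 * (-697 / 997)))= -80757 / 5576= -14.48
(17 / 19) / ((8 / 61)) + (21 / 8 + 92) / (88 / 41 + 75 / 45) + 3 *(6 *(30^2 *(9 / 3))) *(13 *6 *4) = 540478228531 / 35644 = 15163231.64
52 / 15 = 3.47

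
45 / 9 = 5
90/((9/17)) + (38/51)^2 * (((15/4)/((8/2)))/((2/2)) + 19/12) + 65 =7378501/31212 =236.40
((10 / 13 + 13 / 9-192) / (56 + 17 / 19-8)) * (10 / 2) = -2109475 / 108693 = -19.41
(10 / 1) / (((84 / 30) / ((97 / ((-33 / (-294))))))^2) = 115260250 / 121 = 952564.05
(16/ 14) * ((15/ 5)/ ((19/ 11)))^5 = 313083144/ 17332693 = 18.06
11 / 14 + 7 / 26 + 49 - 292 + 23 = -19924 / 91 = -218.95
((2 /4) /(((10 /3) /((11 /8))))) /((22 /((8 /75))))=1 /1000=0.00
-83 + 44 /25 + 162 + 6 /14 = 14208 /175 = 81.19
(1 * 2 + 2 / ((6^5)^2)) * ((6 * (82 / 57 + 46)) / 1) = 10218783913 / 17950896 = 569.26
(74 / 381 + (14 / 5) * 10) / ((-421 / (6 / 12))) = -5371 / 160401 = -0.03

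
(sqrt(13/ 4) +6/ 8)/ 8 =3/ 32 +sqrt(13)/ 16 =0.32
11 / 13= 0.85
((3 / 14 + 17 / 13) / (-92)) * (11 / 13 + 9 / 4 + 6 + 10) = -0.32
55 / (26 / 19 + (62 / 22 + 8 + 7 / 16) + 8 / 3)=551760 / 153397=3.60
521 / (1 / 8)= 4168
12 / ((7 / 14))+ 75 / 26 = 699 / 26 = 26.88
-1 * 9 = -9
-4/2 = -2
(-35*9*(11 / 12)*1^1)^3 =-1540798875 / 64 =-24074982.42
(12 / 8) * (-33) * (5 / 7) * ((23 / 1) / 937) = -11385 / 13118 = -0.87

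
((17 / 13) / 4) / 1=17 / 52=0.33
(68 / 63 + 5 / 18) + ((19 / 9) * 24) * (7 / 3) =15067 / 126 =119.58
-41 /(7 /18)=-738 /7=-105.43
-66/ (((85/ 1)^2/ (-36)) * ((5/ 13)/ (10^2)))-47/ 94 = 245659/ 2890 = 85.00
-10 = -10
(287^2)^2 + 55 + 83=6784652299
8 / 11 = 0.73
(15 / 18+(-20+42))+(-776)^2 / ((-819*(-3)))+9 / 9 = 1321469 / 4914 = 268.92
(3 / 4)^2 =9 / 16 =0.56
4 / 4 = 1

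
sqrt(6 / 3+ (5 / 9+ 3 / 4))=sqrt(119) / 6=1.82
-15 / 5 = -3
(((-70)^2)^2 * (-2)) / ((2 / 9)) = -216090000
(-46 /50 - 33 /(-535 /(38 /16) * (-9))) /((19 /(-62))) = 1863379 /609900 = 3.06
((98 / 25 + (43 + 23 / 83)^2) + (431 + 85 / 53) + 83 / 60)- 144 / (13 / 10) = 2200.05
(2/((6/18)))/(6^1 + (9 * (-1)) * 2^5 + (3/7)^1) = -14/657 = -0.02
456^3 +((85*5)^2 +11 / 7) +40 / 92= 15294910324 / 161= 94999443.01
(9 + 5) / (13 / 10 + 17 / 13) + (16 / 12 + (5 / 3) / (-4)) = 2841 / 452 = 6.29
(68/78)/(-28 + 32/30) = -85/2626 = -0.03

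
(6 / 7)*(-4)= -24 / 7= -3.43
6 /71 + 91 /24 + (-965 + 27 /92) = -37656863 /39192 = -960.83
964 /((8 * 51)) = 241 /102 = 2.36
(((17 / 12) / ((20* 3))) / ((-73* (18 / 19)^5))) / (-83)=42093683 / 8243202608640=0.00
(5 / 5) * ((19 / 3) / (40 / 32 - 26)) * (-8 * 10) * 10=60800 / 297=204.71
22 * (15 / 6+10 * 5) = 1155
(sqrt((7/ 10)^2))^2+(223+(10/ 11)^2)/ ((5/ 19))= 851.03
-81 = -81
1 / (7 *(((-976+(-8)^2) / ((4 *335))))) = -335 / 1596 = -0.21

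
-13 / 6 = -2.17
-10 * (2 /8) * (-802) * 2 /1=4010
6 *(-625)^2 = 2343750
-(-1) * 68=68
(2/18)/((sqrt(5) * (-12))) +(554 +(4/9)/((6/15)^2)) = 5011/9-sqrt(5)/540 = 556.77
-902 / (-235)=902 / 235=3.84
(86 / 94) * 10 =430 / 47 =9.15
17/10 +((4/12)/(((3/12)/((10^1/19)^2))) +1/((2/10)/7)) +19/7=3015997/75810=39.78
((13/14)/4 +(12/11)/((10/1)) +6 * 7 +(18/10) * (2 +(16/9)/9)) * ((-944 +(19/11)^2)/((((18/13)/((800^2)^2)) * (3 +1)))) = -2431532304631040000000/754677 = -3221950986489637.29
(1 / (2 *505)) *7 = 7 / 1010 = 0.01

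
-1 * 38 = -38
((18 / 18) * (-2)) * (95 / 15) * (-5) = 63.33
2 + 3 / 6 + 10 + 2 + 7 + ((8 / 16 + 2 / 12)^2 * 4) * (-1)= 355 / 18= 19.72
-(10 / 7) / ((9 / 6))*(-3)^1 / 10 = 2 / 7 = 0.29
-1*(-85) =85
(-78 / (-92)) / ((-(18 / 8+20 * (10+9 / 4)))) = -78 / 22747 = -0.00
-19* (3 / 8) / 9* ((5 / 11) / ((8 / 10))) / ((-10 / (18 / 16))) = 285 / 5632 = 0.05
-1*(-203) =203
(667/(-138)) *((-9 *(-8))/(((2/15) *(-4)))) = 1305/2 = 652.50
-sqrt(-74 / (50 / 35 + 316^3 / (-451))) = -sqrt(12900208527129) / 110438481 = -0.03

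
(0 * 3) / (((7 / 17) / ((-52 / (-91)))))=0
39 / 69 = 13 / 23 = 0.57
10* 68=680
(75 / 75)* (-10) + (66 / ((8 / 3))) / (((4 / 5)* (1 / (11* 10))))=27145 / 8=3393.12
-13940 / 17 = -820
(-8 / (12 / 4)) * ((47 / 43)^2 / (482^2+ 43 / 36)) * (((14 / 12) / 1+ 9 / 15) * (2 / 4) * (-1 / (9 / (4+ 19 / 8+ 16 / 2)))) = 2692771 / 139180448187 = 0.00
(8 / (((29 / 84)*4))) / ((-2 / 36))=-3024 / 29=-104.28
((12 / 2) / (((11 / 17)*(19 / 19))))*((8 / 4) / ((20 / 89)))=4539 / 55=82.53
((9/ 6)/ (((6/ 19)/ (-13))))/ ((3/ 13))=-267.58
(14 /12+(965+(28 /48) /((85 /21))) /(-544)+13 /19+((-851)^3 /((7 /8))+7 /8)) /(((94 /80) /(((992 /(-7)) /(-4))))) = -1611361685522216821 /75874638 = -21237158133.42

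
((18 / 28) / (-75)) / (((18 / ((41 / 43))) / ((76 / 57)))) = -41 / 67725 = -0.00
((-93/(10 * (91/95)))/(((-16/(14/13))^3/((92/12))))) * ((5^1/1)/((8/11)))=36509165/233971712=0.16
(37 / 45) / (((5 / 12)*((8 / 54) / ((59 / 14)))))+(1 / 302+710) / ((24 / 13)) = 440.72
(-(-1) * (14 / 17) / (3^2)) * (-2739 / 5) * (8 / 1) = -102256 / 255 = -401.00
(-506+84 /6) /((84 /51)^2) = -35547 /196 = -181.36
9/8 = 1.12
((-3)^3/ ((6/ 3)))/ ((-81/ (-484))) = -242/ 3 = -80.67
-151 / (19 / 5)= -755 / 19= -39.74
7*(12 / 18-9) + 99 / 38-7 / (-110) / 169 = -29525368 / 529815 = -55.73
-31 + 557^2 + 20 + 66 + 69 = 310373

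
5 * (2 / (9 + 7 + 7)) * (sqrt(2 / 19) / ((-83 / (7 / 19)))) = -0.00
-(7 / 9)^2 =-49 / 81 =-0.60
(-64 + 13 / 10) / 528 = -19 / 160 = -0.12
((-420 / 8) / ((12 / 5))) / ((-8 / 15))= 2625 / 64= 41.02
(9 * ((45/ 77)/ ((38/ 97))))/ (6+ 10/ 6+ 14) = 0.62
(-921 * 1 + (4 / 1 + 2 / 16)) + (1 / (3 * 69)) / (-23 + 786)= -1158497227 / 1263528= -916.87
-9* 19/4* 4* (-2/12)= 57/2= 28.50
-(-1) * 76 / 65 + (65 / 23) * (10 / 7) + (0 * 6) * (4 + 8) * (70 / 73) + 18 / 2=148671 / 10465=14.21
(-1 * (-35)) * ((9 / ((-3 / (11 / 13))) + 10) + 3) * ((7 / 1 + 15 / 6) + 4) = 64260 / 13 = 4943.08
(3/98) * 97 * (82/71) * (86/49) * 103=105684798/170471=619.96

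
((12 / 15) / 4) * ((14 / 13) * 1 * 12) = 168 / 65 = 2.58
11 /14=0.79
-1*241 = -241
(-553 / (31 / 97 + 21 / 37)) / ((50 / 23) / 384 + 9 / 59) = -32319131628 / 8202581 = -3940.12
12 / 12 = 1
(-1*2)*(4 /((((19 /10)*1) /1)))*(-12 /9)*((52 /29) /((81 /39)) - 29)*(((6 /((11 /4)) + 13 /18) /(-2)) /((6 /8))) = 4053704000 /13255407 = 305.82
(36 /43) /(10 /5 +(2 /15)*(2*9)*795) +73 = 2997763 /41065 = 73.00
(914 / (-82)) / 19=-457 / 779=-0.59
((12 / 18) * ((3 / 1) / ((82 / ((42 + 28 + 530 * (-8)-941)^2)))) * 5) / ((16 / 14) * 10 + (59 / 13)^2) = 154513528715 / 1553367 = 99470.07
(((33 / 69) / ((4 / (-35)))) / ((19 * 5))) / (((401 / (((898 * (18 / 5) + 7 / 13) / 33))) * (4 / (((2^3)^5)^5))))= -3473699588118426539693965312 / 34171215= -101655723629330316165.05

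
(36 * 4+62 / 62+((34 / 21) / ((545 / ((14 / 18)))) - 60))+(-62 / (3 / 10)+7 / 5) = -353938 / 2943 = -120.26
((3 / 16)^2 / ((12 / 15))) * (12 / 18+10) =15 / 32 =0.47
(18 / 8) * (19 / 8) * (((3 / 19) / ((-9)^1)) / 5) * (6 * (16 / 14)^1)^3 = -10368 / 1715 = -6.05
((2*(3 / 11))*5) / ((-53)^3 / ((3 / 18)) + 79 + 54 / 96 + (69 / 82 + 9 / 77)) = -27552 / 9023276575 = -0.00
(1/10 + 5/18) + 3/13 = 356/585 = 0.61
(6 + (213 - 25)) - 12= 182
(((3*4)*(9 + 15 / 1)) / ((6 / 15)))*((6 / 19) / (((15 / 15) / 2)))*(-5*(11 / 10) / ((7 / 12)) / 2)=-285120 / 133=-2143.76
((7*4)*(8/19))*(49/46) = 5488/437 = 12.56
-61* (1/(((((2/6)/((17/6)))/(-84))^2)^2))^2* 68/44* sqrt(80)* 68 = -19051683348186308882179805184* sqrt(5)/11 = -3872805368395034668904243000.00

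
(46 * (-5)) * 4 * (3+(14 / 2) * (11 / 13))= -8209.23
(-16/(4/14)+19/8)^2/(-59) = -184041/3776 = -48.74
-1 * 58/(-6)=29/3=9.67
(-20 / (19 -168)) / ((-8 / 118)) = -295 / 149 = -1.98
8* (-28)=-224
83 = 83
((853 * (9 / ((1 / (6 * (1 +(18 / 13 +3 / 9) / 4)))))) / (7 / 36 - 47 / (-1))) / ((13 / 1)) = 30815478 / 287131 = 107.32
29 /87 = 1 /3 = 0.33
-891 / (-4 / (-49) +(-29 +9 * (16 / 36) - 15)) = 14553 / 652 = 22.32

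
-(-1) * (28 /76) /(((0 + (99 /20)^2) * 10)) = 280 /186219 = 0.00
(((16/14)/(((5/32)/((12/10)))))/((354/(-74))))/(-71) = 18944/733075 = 0.03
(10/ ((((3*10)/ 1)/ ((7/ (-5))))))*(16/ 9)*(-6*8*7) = 12544/ 45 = 278.76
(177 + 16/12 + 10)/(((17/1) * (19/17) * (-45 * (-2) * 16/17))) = 1921/16416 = 0.12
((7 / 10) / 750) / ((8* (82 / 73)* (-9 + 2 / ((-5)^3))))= -73 / 6336960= -0.00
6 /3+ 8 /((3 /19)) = 158 /3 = 52.67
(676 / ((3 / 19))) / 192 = 3211 / 144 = 22.30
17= 17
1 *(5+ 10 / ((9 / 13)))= 175 / 9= 19.44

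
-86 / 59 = -1.46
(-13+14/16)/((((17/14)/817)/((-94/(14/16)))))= 14898812/17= 876400.71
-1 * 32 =-32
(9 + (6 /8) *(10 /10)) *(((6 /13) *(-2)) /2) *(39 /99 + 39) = -1950 /11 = -177.27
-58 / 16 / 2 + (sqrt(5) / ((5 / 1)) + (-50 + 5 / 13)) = -10697 / 208 + sqrt(5) / 5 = -50.98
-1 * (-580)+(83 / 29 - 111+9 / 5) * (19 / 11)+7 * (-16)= 453499 / 1595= 284.33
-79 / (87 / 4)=-3.63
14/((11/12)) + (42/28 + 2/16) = 1487/88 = 16.90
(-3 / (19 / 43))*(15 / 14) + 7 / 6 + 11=1952 / 399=4.89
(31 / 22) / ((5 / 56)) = 868 / 55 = 15.78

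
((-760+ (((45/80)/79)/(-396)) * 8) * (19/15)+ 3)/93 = -100074059/9698040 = -10.32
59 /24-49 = -1117 /24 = -46.54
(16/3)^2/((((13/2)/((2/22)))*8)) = 64/1287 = 0.05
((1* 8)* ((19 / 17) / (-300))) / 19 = -2 / 1275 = -0.00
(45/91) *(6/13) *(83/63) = 2490/8281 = 0.30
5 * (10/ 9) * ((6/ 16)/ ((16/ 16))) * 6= 25/ 2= 12.50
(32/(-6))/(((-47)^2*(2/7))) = -56/6627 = -0.01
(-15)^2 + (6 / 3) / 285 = 64127 / 285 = 225.01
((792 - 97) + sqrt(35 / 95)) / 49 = sqrt(133) / 931 + 695 / 49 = 14.20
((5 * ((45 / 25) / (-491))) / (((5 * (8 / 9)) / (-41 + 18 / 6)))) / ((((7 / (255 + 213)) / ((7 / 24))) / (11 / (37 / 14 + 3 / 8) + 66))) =5434209 / 25532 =212.84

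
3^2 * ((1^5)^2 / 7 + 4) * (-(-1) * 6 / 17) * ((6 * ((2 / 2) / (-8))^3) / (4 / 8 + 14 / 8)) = -261 / 3808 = -0.07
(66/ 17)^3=58.52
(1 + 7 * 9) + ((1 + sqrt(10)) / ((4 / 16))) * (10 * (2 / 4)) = 20 * sqrt(10) + 84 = 147.25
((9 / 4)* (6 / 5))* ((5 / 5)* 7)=189 / 10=18.90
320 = 320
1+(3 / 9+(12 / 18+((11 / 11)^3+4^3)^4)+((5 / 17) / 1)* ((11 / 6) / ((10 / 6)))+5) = 606921499 / 34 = 17850632.32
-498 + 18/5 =-494.40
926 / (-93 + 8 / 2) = -926 / 89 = -10.40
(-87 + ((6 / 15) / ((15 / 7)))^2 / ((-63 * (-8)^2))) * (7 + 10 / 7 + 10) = -3030210301 / 1890000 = -1603.29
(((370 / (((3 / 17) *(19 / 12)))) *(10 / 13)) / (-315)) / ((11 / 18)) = -100640 / 19019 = -5.29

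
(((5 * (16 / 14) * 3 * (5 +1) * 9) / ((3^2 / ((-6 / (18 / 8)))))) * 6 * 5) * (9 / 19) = -3897.74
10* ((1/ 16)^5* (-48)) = -15/ 32768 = -0.00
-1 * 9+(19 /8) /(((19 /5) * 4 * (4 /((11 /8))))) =-9161 /1024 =-8.95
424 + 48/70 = 14864/35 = 424.69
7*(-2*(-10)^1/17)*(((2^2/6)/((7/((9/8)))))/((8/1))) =0.11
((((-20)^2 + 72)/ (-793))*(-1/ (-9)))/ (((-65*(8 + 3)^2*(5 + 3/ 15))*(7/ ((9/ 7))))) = 0.00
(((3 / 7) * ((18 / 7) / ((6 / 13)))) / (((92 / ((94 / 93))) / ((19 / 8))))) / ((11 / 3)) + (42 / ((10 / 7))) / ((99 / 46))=1261535183 / 92233680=13.68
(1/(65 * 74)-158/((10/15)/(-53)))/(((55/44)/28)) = 3383431016/12025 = 281366.40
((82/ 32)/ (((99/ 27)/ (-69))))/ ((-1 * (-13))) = -8487/ 2288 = -3.71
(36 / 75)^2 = 144 / 625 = 0.23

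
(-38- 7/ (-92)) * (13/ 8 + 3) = -129093/ 736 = -175.40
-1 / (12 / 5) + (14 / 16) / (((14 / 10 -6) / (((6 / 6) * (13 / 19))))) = -5735 / 10488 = -0.55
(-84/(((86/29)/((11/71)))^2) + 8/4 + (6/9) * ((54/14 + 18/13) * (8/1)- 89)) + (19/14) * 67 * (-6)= -209083842466/363511551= -575.18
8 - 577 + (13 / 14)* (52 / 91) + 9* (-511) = -253206 / 49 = -5167.47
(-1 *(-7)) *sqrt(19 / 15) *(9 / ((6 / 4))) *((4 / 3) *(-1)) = -56 *sqrt(285) / 15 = -63.03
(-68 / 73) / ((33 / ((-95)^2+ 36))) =-616148 / 2409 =-255.77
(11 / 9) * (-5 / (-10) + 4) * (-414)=-2277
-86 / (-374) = 43 / 187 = 0.23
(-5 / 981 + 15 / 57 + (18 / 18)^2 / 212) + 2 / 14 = 11219981 / 27660276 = 0.41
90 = 90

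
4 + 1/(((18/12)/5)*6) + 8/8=50/9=5.56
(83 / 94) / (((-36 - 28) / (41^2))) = -139523 / 6016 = -23.19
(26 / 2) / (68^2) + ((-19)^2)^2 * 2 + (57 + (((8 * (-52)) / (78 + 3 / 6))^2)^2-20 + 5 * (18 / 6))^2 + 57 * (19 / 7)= 11560414874994934895460175051 / 11948491657951371027568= 967520.86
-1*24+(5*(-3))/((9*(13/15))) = -337/13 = -25.92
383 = 383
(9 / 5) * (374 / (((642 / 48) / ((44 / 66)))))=17952 / 535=33.56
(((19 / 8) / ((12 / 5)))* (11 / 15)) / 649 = 19 / 16992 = 0.00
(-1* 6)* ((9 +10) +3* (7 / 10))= -126.60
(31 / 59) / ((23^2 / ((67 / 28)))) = 2077 / 873908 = 0.00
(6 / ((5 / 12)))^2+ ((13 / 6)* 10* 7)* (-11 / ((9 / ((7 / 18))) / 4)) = -492038 / 6075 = -80.99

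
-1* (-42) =42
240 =240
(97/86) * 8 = 388/43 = 9.02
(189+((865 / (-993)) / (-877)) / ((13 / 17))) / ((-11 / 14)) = -29956082548 / 124533123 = -240.55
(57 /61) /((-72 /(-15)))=95 /488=0.19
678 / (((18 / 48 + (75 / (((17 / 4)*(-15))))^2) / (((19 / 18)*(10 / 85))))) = 47.86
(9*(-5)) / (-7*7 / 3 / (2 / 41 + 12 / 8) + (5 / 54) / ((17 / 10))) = 2623185 / 611579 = 4.29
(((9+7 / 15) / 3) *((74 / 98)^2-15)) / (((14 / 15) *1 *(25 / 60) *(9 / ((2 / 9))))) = -19678928 / 6806835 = -2.89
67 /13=5.15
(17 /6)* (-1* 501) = -2839 /2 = -1419.50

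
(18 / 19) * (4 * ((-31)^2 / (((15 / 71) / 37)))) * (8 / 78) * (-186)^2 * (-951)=-2152151730251.97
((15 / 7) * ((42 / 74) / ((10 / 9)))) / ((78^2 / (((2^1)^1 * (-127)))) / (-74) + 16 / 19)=195453 / 208166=0.94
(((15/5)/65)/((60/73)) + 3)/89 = 3973/115700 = 0.03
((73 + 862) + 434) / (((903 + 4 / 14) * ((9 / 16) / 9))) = 153328 / 6323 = 24.25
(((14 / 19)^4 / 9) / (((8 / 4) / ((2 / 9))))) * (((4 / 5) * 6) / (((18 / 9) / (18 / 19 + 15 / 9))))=22895936 / 1002820095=0.02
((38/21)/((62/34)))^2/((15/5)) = 417316/1271403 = 0.33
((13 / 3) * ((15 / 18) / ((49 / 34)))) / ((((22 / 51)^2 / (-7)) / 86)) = -13731835 / 1694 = -8106.16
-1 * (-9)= 9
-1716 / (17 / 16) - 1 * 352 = -33440 / 17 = -1967.06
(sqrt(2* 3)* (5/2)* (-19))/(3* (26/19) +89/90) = -81225* sqrt(6)/8711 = -22.84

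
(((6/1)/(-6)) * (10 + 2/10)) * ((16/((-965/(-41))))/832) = -2091/250900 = -0.01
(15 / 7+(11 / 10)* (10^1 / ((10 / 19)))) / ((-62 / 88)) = -35486 / 1085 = -32.71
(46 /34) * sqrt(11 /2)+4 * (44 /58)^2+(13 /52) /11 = 86025 /37004+23 * sqrt(22) /34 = 5.50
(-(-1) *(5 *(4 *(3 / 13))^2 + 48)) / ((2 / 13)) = 4416 / 13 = 339.69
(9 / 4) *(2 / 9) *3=1.50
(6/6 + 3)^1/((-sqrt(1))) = -4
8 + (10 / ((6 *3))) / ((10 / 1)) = 145 / 18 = 8.06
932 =932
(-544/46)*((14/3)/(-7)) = 544/69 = 7.88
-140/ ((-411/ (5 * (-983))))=-688100/ 411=-1674.21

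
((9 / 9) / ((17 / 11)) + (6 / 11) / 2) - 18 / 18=-15 / 187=-0.08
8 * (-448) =-3584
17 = 17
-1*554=-554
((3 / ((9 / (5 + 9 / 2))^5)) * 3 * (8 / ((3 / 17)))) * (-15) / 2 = -210468415 / 52488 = -4009.84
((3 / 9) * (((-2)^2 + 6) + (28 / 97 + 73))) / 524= 2693 / 50828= 0.05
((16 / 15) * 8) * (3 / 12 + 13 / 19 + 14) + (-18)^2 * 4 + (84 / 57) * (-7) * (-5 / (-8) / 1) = 161537 / 114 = 1416.99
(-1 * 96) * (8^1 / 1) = -768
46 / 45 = 1.02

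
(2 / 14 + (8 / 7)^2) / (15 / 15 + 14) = 0.10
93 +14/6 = 286/3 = 95.33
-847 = -847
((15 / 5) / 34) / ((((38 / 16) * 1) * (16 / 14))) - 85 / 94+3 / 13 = -126499 / 197353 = -0.64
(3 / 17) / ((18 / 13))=13 / 102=0.13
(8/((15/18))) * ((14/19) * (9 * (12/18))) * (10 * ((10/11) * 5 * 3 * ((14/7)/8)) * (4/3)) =403200/209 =1929.19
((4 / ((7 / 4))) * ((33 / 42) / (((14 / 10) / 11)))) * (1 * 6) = 29040 / 343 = 84.66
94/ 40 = 47/ 20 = 2.35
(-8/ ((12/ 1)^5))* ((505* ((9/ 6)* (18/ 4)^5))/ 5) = -73629/ 8192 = -8.99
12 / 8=1.50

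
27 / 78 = 9 / 26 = 0.35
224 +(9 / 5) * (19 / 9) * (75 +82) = 4103 / 5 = 820.60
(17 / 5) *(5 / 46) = 17 / 46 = 0.37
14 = 14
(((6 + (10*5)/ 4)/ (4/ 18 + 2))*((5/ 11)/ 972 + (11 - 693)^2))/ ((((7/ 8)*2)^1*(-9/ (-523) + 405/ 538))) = 25887099488000647/ 9008598060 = 2873599.12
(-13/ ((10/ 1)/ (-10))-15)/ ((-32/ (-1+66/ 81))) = -5/ 432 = -0.01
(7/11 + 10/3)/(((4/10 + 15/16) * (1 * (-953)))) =-10480/3365043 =-0.00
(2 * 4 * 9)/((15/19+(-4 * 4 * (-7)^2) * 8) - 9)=-342/29831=-0.01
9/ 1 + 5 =14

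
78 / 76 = 39 / 38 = 1.03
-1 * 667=-667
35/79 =0.44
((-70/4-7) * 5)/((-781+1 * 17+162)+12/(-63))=5145/25292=0.20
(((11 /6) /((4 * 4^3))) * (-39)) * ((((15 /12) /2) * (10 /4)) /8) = -3575 /65536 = -0.05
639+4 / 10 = 3197 / 5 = 639.40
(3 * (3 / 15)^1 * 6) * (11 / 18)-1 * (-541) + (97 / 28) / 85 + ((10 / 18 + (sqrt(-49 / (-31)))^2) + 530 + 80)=767193407 / 664020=1155.38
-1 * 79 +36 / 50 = -1957 / 25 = -78.28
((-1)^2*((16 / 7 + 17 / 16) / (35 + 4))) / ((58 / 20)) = 625 / 21112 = 0.03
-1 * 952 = -952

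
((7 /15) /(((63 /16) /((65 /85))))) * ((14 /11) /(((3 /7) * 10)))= 10192 /378675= 0.03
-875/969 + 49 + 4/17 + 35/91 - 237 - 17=-2585951/12597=-205.28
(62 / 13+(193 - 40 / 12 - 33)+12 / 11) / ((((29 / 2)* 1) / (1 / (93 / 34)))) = 4.10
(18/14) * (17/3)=51/7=7.29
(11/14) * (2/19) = 11/133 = 0.08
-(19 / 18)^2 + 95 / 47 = 13813 / 15228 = 0.91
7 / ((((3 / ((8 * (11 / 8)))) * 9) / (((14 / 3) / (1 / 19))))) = 20482 / 81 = 252.86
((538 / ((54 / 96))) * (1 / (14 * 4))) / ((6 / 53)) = 28514 / 189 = 150.87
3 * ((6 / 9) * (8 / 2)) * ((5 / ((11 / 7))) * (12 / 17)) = 3360 / 187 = 17.97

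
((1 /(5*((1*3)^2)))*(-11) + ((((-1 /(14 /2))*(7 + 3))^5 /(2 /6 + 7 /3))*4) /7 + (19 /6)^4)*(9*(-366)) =-4605641558369 /14117880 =-326227.56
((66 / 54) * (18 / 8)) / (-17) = -11 / 68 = -0.16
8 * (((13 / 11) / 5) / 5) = 104 / 275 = 0.38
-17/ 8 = -2.12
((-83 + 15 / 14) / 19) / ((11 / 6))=-3441 / 1463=-2.35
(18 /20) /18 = 0.05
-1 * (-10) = 10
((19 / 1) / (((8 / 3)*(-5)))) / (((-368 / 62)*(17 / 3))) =0.04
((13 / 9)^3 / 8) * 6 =2197 / 972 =2.26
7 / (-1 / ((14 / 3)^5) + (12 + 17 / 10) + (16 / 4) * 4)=18823840 / 79865649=0.24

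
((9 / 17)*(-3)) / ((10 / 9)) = -243 / 170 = -1.43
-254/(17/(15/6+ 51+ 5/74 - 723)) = 370078/37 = 10002.11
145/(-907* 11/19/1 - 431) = -2755/18166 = -0.15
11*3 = 33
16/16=1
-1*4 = -4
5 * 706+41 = 3571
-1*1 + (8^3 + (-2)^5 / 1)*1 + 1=480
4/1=4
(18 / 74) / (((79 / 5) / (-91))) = -4095 / 2923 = -1.40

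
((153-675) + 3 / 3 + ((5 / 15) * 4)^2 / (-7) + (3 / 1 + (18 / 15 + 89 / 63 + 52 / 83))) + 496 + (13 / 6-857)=-45693517 / 52290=-873.85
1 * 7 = 7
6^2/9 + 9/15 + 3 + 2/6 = 119/15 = 7.93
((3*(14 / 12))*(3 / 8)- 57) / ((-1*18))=99 / 32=3.09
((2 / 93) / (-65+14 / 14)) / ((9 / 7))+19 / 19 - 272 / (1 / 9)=-65540455 / 26784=-2447.00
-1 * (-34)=34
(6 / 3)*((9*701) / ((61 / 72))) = 908496 / 61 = 14893.38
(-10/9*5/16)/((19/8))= -25/171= -0.15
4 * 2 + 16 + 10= 34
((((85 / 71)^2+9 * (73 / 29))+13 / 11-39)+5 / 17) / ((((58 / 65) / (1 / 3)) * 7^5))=-23874163235 / 79945817941374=-0.00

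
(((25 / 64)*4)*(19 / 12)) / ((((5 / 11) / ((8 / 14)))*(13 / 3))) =1045 / 1456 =0.72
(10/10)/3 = 1/3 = 0.33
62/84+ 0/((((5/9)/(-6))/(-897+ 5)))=31/42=0.74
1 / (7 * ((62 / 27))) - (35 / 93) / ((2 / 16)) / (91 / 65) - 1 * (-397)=514175 / 1302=394.91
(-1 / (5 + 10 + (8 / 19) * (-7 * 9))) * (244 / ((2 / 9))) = 6954 / 73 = 95.26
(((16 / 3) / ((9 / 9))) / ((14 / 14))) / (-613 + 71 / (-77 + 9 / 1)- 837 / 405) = -5440 / 628433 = -0.01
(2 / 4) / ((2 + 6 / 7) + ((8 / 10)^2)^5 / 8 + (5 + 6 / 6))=68359375 / 1212772508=0.06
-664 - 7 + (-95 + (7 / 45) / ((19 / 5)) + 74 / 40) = -2613253 / 3420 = -764.11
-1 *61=-61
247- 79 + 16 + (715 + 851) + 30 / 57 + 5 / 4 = 133135 / 76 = 1751.78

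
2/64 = 1/32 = 0.03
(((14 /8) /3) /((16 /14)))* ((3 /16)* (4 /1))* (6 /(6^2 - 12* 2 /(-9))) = 441 /7424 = 0.06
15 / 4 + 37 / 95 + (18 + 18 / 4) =10123 / 380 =26.64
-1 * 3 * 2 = -6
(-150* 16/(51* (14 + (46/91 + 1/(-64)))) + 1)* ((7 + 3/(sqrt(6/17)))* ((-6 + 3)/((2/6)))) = 29021283* sqrt(102)/2869226 + 203148981/1434613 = 243.76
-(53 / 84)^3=-148877 / 592704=-0.25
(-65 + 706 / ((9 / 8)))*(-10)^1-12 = -50738 / 9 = -5637.56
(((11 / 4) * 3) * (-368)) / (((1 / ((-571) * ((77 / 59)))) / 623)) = 83160414876 / 59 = 1409498557.22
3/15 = 0.20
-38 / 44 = -19 / 22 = -0.86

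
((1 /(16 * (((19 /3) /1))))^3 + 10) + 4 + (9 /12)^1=414393371 /28094464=14.75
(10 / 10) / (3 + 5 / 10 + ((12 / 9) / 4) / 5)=30 / 107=0.28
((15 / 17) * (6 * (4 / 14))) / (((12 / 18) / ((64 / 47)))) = 17280 / 5593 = 3.09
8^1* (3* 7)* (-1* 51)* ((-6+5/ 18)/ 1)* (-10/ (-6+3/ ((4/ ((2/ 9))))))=84048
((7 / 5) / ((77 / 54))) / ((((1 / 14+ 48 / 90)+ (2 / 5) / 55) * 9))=0.18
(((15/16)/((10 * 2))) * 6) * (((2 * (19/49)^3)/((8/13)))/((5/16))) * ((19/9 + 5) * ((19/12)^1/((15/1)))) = 3388346/26471025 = 0.13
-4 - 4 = -8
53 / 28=1.89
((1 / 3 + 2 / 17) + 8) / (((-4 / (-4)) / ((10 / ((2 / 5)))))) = 10775 / 51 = 211.27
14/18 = 7/9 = 0.78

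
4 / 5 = 0.80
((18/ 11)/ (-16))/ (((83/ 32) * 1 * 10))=-18/ 4565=-0.00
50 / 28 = 25 / 14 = 1.79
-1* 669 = -669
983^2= 966289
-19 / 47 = -0.40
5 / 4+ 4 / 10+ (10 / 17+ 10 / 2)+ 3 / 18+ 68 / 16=2972 / 255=11.65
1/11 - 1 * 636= -6995/11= -635.91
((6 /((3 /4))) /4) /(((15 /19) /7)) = 266 /15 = 17.73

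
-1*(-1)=1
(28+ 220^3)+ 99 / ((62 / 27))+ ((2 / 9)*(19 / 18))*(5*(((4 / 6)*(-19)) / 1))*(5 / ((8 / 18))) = 8912295634 / 837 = 10647903.98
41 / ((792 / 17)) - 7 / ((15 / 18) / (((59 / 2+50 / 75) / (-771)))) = 1230133 / 1017720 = 1.21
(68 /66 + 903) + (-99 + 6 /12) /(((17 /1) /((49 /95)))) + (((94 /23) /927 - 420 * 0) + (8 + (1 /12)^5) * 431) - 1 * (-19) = 45742921109514443 /10472165637120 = 4368.05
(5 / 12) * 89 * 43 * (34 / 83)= 325295 / 498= 653.20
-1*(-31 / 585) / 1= 31 / 585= 0.05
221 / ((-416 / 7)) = -119 / 32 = -3.72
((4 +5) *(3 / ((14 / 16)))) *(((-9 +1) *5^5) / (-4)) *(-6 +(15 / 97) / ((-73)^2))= -4186975050000 / 3618391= -1157137.26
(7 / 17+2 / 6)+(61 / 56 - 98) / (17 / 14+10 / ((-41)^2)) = -460897153 / 5858268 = -78.67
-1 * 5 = -5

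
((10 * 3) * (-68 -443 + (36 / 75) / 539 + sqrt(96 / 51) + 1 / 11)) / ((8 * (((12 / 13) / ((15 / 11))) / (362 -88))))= -4597977423 / 5929 + 133575 * sqrt(34) / 374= -773423.86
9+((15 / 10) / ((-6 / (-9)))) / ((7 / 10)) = 171 / 14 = 12.21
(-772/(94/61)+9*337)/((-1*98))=-119005/4606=-25.84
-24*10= -240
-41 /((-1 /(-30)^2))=36900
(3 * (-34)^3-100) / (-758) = 59006 / 379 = 155.69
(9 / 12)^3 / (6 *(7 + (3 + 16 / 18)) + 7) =0.01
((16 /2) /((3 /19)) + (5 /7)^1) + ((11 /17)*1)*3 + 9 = 22249 /357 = 62.32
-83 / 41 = -2.02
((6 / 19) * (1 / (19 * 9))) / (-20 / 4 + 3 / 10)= -20 / 50901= -0.00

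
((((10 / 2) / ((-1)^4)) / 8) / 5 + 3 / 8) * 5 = 5 / 2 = 2.50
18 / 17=1.06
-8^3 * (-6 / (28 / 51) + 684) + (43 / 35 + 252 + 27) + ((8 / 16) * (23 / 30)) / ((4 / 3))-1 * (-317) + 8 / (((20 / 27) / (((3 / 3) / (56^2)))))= -2697078007 / 7840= -344015.05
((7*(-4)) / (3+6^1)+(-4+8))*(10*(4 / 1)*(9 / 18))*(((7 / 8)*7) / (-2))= -490 / 9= -54.44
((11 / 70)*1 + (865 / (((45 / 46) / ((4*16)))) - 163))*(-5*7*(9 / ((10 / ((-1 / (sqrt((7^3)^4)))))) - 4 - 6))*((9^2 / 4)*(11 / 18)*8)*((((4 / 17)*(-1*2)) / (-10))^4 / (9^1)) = 294436510370352064 / 276360809878125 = 1065.41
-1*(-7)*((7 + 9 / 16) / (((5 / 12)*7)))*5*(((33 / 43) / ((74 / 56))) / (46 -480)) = -11979 / 98642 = -0.12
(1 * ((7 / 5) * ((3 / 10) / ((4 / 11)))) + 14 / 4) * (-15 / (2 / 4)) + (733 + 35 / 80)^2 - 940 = 687169173 / 1280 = 536850.92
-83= -83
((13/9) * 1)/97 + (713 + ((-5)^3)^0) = 623335/873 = 714.01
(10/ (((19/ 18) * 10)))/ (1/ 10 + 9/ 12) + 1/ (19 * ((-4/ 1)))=1423/ 1292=1.10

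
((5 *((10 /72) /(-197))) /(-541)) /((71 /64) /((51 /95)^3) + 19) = 5895600 /23678983814057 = 0.00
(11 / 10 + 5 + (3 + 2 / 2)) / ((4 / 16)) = 202 / 5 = 40.40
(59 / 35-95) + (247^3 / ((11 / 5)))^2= 198696296595367689 / 4235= 46917661533734.99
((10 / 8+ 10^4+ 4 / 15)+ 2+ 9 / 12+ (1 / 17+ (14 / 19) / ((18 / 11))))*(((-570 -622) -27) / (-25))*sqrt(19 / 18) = 88633134052*sqrt(38) / 1090125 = 501200.63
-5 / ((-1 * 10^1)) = 1 / 2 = 0.50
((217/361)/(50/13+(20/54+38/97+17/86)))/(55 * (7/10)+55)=1270770228/949960326689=0.00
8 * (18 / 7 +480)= 27024 / 7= 3860.57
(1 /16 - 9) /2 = -143 /32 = -4.47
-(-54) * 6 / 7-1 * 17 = 205 / 7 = 29.29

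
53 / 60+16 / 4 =293 / 60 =4.88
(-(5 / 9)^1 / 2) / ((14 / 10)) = -0.20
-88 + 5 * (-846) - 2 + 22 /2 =-4309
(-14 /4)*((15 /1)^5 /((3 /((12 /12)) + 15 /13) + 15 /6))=-69103125 /173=-399440.03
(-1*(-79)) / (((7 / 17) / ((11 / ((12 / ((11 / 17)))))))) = 9559 / 84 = 113.80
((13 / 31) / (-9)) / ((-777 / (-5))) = -65 / 216783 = -0.00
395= 395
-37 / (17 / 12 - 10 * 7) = 444 / 823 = 0.54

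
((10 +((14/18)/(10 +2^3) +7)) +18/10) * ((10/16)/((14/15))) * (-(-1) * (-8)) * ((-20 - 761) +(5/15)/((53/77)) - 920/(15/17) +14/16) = 176896262125/961632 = 183954.22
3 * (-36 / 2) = -54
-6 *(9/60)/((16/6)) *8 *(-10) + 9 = 36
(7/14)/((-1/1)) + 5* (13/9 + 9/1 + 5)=1381/18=76.72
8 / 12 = 2 / 3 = 0.67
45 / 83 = 0.54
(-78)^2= 6084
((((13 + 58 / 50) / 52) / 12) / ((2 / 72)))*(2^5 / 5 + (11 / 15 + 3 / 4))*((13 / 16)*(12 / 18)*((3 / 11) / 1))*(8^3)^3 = 15961423872 / 125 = 127691390.98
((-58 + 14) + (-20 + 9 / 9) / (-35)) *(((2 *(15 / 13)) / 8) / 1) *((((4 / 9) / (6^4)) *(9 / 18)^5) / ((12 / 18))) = -13 / 64512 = -0.00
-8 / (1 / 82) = -656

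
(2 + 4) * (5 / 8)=15 / 4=3.75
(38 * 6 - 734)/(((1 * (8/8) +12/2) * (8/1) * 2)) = -253/56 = -4.52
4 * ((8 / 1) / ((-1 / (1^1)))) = -32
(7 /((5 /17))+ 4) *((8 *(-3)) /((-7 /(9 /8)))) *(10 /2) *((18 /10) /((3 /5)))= 11259 /7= 1608.43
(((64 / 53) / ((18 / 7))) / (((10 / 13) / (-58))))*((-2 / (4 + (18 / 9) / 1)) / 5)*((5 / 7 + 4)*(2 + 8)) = 265408 / 2385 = 111.28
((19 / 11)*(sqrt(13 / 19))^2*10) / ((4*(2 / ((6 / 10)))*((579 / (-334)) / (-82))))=89011 / 2123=41.93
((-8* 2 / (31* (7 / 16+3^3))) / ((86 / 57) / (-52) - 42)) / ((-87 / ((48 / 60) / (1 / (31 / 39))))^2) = 4825088 / 201792515941575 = 0.00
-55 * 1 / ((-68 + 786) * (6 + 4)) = -11 / 1436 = -0.01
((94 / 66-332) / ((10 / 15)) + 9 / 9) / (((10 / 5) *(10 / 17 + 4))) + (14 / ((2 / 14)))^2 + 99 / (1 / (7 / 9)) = 11013371 / 1144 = 9627.07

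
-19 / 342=-0.06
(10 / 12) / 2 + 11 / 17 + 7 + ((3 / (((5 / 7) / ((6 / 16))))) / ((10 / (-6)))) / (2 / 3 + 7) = 1862833 / 234600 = 7.94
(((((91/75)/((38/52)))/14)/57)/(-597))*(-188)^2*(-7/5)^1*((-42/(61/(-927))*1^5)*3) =180878504352/547772375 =330.21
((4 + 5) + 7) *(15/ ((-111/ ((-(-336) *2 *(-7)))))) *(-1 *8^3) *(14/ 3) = -899153920/ 37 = -24301457.30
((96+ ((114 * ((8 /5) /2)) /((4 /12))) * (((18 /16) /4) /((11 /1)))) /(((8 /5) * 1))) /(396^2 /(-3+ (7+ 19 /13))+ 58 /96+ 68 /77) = 33784569 /15070170910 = 0.00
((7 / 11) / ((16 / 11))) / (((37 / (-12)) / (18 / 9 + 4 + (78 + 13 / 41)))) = -72597 / 6068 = -11.96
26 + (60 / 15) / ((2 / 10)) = 46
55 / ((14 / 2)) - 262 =-1779 / 7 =-254.14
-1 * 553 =-553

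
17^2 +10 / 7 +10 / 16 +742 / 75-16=1196777 / 4200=284.95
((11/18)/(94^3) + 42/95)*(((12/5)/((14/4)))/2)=627922549/4142537700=0.15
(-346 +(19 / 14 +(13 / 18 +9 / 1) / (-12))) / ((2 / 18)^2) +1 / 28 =-1566973 / 56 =-27981.66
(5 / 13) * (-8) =-40 / 13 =-3.08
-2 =-2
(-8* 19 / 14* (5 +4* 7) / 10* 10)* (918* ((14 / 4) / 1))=-1151172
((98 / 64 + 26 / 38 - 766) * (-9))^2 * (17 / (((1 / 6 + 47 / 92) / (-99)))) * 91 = -987113056175742951 / 92416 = -10681192176416.89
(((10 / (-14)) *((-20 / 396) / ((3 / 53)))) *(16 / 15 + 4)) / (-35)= -4028 / 43659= -0.09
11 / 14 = 0.79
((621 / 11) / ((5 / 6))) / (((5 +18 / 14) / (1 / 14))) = 1863 / 2420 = 0.77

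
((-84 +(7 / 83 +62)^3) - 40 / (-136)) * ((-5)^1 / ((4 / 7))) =-2093159.22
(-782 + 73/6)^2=21335161/36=592643.36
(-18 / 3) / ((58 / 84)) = -252 / 29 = -8.69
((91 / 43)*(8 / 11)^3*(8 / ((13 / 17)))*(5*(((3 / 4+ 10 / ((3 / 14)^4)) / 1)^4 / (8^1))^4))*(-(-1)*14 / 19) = 4035226468307859126978087841023797447038634081806417095870987721690266073333542812803948231270849535365 / 8018447307992847922278910084593902507394072576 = 503242874001992301815040500000000000000000000000000000000.00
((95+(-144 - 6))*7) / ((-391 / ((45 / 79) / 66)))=525 / 61778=0.01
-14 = -14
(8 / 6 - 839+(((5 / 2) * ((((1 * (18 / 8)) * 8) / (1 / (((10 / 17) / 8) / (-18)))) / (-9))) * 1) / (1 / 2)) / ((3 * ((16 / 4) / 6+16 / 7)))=-3588389 / 37944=-94.57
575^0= 1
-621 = -621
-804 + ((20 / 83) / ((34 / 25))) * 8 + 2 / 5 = -5659398 / 7055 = -802.18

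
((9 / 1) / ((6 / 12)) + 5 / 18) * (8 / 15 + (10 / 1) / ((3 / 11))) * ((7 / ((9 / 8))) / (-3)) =-571144 / 405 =-1410.23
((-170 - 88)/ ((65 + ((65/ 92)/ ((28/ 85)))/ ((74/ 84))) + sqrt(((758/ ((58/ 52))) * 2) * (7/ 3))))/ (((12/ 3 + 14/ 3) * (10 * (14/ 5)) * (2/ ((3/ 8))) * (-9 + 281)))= -433652848065/ 12073812985666432 + 840797361 * sqrt(6001086)/ 68669811355977832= -0.00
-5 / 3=-1.67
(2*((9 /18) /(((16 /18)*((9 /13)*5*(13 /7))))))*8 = 7 /5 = 1.40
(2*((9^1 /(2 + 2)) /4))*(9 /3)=27 /8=3.38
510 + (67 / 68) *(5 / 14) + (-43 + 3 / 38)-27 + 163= 10914857 / 18088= 603.43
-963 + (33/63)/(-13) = -262910/273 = -963.04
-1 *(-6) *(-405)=-2430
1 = 1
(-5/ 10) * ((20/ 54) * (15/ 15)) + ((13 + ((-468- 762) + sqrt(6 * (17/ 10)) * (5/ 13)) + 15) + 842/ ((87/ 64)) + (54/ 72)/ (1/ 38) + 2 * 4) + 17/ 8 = -3408605/ 6264 + sqrt(255)/ 13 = -542.93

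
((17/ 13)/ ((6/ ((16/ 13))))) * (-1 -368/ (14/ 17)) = -142120/ 1183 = -120.14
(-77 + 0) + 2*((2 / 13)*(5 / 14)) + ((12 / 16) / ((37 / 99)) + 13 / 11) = -73.70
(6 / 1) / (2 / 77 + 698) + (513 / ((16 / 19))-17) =42439141 / 71664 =592.20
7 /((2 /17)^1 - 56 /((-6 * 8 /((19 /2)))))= 1428 /2285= 0.62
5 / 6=0.83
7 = 7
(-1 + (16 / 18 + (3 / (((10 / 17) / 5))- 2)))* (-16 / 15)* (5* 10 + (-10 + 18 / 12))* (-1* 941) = 131525452 / 135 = 974262.61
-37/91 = -0.41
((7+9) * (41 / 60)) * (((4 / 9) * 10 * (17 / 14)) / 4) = 2788 / 189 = 14.75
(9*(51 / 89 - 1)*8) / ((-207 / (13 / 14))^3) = 83486 / 30085182729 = 0.00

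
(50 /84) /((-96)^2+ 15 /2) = 25 /387387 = 0.00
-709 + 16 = -693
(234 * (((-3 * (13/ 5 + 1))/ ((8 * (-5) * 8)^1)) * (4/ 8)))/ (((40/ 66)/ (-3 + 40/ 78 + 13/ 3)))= 24057/ 2000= 12.03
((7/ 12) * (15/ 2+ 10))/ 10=49/ 48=1.02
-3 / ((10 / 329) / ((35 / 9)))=-2303 / 6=-383.83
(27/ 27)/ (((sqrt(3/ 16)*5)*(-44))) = -sqrt(3)/ 165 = -0.01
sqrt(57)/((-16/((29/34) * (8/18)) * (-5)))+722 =29 * sqrt(57)/6120+722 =722.04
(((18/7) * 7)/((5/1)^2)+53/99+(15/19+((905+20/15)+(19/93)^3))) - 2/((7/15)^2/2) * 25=92506847785766/205935500925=449.20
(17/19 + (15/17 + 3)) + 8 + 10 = 7357/323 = 22.78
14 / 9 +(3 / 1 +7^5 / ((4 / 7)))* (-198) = -104835923 / 18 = -5824217.94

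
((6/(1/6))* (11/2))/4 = 99/2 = 49.50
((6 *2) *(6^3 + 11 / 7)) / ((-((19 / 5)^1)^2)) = -456900 / 2527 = -180.81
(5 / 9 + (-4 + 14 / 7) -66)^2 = 368449 / 81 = 4548.75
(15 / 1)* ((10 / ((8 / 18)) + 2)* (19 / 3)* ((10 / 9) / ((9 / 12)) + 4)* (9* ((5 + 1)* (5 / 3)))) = 3444700 / 3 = 1148233.33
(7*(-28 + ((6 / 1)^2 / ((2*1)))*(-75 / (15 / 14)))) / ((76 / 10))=-22540 / 19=-1186.32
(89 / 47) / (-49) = -89 / 2303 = -0.04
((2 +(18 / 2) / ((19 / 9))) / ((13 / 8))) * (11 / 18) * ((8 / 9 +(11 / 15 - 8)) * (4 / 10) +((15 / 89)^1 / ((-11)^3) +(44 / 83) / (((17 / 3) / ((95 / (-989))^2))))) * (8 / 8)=-202063942968016276 / 33637575150102825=-6.01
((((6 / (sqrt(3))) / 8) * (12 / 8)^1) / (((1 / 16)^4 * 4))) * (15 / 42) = 15360 * sqrt(3) / 7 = 3800.61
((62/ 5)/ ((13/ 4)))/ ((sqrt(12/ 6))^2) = 124/ 65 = 1.91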